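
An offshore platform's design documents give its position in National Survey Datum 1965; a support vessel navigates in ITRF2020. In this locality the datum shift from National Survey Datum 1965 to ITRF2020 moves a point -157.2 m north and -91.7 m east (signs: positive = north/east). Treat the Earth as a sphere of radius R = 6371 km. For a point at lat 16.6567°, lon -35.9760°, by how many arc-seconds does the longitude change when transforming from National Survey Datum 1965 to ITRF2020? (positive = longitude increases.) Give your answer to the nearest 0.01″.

At latitude 16.6567°, cos φ = 0.958039.
One radian of longitude at latitude φ spans R cos φ, so Δλ = ΔE / (R cos φ) = -91.7 / (6371000 × 0.958039) = -1.5024e-05 rad = -3.099″.

Δλ = -3.10″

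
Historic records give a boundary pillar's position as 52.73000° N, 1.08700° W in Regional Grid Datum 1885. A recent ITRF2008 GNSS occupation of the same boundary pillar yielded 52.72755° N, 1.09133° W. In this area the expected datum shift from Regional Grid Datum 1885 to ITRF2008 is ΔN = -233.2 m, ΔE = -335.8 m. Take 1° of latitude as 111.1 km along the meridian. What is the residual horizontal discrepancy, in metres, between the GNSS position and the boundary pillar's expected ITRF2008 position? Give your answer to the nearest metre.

59 m

Observed coordinate differences: Δφ = -0.00245°, Δλ = -0.00433°.
Converting to metres (1° lat = 111100 m, cos φ = 0.605572): observed ΔN = -272.2 m, observed ΔE = -291.3 m.
Subtracting the expected shift leaves a residual of -272.2 − (-233.2) = -39.0 m north and -291.3 − (-335.8) = 44.5 m east.
Residual distance = √((-39.0)² + 44.5²) = 59.2 m.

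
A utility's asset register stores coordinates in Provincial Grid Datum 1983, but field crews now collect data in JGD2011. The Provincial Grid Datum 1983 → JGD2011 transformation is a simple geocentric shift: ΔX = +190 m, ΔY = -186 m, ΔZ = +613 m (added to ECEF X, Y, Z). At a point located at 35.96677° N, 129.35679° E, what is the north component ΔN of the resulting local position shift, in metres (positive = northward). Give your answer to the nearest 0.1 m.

ΔN = 651.4 m

The local north axis is (−sin φ cos λ, −sin φ sin λ, cos φ), giving ΔN = 70.765 + 84.466 + 496.136 = 651.37 m.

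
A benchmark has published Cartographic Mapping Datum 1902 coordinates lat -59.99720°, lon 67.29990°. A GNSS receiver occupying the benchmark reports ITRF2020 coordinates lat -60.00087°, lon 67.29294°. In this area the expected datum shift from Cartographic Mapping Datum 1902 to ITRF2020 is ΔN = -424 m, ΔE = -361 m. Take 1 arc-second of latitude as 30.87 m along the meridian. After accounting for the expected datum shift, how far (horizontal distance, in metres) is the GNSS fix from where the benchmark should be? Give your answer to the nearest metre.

Observed coordinate differences: Δφ = -0.00367°, Δλ = -0.00696°.
Converting to metres (1° lat = 111132 m, cos φ = 0.500042): observed ΔN = -407.9 m, observed ΔE = -386.8 m.
Subtracting the expected shift leaves a residual of -407.9 − (-424) = 16.1 m north and -386.8 − (-361) = -25.8 m east.
Residual distance = √(16.1² + (-25.8)²) = 30.4 m.

30 m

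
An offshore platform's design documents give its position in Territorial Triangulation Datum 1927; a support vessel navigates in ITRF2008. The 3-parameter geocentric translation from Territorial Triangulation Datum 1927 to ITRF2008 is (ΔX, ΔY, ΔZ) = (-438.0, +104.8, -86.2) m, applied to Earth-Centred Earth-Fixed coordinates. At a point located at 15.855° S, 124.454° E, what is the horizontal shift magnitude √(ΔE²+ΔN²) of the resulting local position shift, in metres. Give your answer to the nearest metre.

The local east axis at (φ, λ) is (−sin λ, cos λ, 0), so ΔE = −sin(124.454°)·(-438.0) + cos(124.454°)·104.8 = 301.88 m.
The local north axis is (−sin φ cos λ, −sin φ sin λ, cos φ), giving ΔN = 67.699 + 23.609 − 82.921 = 8.39 m.
Horizontal magnitude = √(ΔE² + ΔN²) = √(301.88² + 8.39²) = 301.99 m.

302 m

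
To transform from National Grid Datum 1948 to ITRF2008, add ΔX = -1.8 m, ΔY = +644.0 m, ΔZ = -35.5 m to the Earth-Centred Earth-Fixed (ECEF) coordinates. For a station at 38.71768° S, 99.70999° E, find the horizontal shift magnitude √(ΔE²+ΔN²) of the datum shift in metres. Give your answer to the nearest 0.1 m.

384.7 m

At φ = -38.71768°, λ = 99.70999°: sin φ = -0.625483, cos φ = 0.780237, sin λ = 0.985674, cos λ = -0.168661.
ΔE = −sin λ·ΔX + cos λ·ΔY = −(0.985674)·(-1.8) + (-0.168661)·(644.0) = -106.84 m.
ΔN = −sin φ cos λ·ΔX − sin φ sin λ·ΔY + cos φ·ΔZ = −(-0.625483)(-0.168661)(-1.8) − (-0.625483)(0.985674)(644.0) + (0.780237)(-35.5) = 369.53 m.
Horizontal magnitude = √(ΔE² + ΔN²) = √((-106.84)² + 369.53²) = 384.67 m.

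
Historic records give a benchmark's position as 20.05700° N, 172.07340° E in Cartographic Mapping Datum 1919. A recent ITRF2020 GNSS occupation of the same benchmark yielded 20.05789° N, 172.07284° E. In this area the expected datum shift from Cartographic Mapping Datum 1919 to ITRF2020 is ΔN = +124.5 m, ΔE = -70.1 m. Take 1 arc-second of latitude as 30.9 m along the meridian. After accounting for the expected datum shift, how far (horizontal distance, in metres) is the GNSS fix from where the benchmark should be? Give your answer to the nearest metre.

Observed coordinate differences: Δφ = +0.00089°, Δλ = -0.00056°.
Converting to metres (1° lat = 111240 m, cos φ = 0.939352): observed ΔN = 99.0 m, observed ΔE = -58.5 m.
Subtracting the expected shift leaves a residual of 99.0 − (124.5) = -25.5 m north and -58.5 − (-70.1) = 11.6 m east.
Residual distance = √((-25.5)² + 11.6²) = 28.0 m.

28 m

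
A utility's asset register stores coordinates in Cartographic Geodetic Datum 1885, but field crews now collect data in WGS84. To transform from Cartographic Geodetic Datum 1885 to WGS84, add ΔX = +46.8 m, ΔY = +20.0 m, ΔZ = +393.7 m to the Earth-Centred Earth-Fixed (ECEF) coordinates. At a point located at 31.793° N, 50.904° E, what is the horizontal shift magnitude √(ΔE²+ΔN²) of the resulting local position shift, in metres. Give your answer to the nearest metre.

At φ = 31.793°, λ = 50.904°: sin φ = 0.526852, cos φ = 0.849957, sin λ = 0.776090, cos λ = 0.630622.
ΔE = −sin λ·ΔX + cos λ·ΔY = −(0.776090)·(46.8) + (0.630622)·(20.0) = -23.71 m.
ΔN = −sin φ cos λ·ΔX − sin φ sin λ·ΔY + cos φ·ΔZ = −(0.526852)(0.630622)(46.8) − (0.526852)(0.776090)(20.0) + (0.849957)(393.7) = 310.90 m.
Horizontal magnitude = √(ΔE² + ΔN²) = √((-23.71)² + 310.90²) = 311.80 m.

312 m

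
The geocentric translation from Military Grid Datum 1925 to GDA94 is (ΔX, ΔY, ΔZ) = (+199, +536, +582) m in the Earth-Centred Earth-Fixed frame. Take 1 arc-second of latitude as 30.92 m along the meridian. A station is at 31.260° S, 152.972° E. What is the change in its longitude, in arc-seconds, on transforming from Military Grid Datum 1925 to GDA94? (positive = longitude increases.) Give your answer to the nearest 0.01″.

sin φ = -0.518922, cos φ = 0.854821, sin λ = 0.454426, cos λ = -0.890785.
East component: ΔE = −sin λ·ΔX + cos λ·ΔY = −(0.454426)(199) + (-0.890785)(536) = -567.89 m.
1° of latitude spans 3600 × 30.92 = 111312 m; at latitude φ, 1° of longitude spans that × cos φ = 95151.9 m, so Δλ = -567.89 / 95151.9 × 3600 = -21.486″.

Δλ = -21.49″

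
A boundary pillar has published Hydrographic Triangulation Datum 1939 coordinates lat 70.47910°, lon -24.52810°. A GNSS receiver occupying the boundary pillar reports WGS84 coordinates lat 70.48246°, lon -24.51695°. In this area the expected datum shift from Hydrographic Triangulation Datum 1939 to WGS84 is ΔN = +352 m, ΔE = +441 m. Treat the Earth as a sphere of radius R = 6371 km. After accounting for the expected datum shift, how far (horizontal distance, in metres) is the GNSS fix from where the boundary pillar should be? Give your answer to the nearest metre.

34 m

Observed coordinate differences: Δφ = +0.00336°, Δλ = +0.01115°.
Converting to metres (1° lat = 111195 m, cos φ = 0.334151): observed ΔN = 373.6 m, observed ΔE = 414.3 m.
Subtracting the expected shift leaves a residual of 373.6 − (352) = 21.6 m north and 414.3 − (441) = -26.7 m east.
Residual distance = √(21.6² + (-26.7)²) = 34.4 m.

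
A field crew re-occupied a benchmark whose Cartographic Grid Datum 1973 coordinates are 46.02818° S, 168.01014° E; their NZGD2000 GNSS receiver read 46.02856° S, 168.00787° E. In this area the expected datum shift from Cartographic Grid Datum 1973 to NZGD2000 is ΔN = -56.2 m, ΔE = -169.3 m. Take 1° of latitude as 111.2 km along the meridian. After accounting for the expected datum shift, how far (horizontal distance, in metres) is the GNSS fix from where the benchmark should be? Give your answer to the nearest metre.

Observed coordinate differences: Δφ = -0.00038°, Δλ = -0.00227°.
Converting to metres (1° lat = 111200 m, cos φ = 0.694304): observed ΔN = -42.3 m, observed ΔE = -175.3 m.
Subtracting the expected shift leaves a residual of -42.3 − (-56.2) = 13.9 m north and -175.3 − (-169.3) = -6.0 m east.
Residual distance = √(13.9² + (-6.0)²) = 15.2 m.

15 m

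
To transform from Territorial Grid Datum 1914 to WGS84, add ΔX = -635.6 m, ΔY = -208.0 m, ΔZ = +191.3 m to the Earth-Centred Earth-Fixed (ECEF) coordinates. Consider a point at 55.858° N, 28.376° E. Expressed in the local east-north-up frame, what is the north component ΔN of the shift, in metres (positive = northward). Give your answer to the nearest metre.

At φ = 55.858°, λ = 28.376°: sin φ = 0.827649, cos φ = 0.561246, sin λ = 0.475256, cos λ = 0.879848.
ΔN = −sin φ cos λ·ΔX − sin φ sin λ·ΔY + cos φ·ΔZ = −(0.827649)(0.879848)(-635.6) − (0.827649)(0.475256)(-208.0) + (0.561246)(191.3) = 652.03 m.

ΔN = 652 m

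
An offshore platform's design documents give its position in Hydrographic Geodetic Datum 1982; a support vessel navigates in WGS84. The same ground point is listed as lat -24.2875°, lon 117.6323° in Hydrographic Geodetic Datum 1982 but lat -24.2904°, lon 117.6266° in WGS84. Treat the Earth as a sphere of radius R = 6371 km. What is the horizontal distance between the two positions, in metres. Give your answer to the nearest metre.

662 m

Δφ = -24.2904° − -24.2875° = -0.0029°; Δλ = 117.6266° − 117.6323° = -0.0057°.
1° along a meridian = πR/180 = 111195 m.
ΔN = Δφ × 111195 = -322.5 m; ΔE = Δλ × 111195 × cos(-24.2875°) = -0.0057 × 111195 × 0.911493 = -577.7 m.
Distance = √(ΔE² + ΔN²) = √((-577.7)² + (-322.5)²) = 661.6 m.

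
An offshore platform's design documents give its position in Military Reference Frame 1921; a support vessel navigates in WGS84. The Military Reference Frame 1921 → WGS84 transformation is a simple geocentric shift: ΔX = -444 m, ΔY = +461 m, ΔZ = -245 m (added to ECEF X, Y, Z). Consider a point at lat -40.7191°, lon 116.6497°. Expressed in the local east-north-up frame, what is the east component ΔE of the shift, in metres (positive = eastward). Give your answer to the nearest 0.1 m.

The local east axis at (φ, λ) is (−sin λ, cos λ, 0), so ΔE = −sin(116.6497°)·(-444) + cos(116.6497°)·461 = 190.06 m.

ΔE = 190.1 m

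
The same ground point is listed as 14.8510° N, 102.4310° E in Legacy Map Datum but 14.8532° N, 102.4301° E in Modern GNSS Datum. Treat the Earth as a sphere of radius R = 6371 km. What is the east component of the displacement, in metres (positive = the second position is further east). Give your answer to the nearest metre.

ΔE = -97 m

Δφ = 14.8532° − 14.8510° = +0.0022°; Δλ = 102.4301° − 102.4310° = -0.0009°.
1° along a meridian = πR/180 = 111195 m.
ΔN = Δφ × 111195 = 244.6 m; ΔE = Δλ × 111195 × cos(14.8510°) = -0.0009 × 111195 × 0.966596 = -96.7 m.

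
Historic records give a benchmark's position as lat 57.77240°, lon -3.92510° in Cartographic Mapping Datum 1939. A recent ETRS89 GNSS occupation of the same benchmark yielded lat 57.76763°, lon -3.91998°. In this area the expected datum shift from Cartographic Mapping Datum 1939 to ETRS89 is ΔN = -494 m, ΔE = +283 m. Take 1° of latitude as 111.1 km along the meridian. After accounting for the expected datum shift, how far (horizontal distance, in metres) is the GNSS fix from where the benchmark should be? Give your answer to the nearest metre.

41 m

Observed coordinate differences: Δφ = -0.00477°, Δλ = +0.00512°.
Converting to metres (1° lat = 111100 m, cos φ = 0.533284): observed ΔN = -529.9 m, observed ΔE = 303.3 m.
Subtracting the expected shift leaves a residual of -529.9 − (-494) = -35.9 m north and 303.3 − (283) = 20.3 m east.
Residual distance = √((-35.9)² + 20.3²) = 41.3 m.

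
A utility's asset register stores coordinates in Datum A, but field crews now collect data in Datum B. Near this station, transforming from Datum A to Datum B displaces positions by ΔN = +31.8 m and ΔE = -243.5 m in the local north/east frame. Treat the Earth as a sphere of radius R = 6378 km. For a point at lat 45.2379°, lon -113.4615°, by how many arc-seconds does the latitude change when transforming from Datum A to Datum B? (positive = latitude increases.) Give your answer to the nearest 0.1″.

Δφ = 1.0″

On a sphere of radius R, 1 rad of latitude = R, so Δφ = ΔN / R = 31.8 / 6378000 = 4.9859e-06 rad = 1.028″.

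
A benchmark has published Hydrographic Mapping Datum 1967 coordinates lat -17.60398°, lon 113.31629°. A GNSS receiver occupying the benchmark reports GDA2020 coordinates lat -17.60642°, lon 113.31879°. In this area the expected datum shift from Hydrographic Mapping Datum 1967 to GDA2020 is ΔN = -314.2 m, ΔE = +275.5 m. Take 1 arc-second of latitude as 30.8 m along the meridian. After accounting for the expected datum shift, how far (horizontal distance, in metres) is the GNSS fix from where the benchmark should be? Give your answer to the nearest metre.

Observed coordinate differences: Δφ = -0.00244°, Δλ = +0.00250°.
Converting to metres (1° lat = 110880 m, cos φ = 0.953170): observed ΔN = -270.5 m, observed ΔE = 264.2 m.
Subtracting the expected shift leaves a residual of -270.5 − (-314.2) = 43.7 m north and 264.2 − (275.5) = -11.3 m east.
Residual distance = √(43.7² + (-11.3)²) = 45.1 m.

45 m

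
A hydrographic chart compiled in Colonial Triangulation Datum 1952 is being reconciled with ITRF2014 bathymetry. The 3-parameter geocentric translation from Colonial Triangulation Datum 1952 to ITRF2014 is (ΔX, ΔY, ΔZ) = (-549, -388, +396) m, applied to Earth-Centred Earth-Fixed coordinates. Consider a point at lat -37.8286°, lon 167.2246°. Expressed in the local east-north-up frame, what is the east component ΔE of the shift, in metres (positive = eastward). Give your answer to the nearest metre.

At φ = -37.8286°, λ = 167.2246°: sin φ = -0.613301, cos φ = 0.789849, sin λ = 0.221130, cos λ = -0.975244.
ΔE = −sin λ·ΔX + cos λ·ΔY = −(0.221130)·(-549) + (-0.975244)·(-388) = 499.80 m.

ΔE = 500 m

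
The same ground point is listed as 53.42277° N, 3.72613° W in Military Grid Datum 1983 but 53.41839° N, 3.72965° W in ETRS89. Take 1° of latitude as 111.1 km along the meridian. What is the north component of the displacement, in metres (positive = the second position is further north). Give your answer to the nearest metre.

Δφ = 53.41839° − 53.42277° = -0.00438°; Δλ = -3.72965° − -3.72613° = -0.00352°.
ΔN = Δφ × 111100 = -486.6 m; ΔE = Δλ × 111100 × cos(53.42277°) = -0.00352 × 111100 × 0.595906 = -233.0 m.

ΔN = -487 m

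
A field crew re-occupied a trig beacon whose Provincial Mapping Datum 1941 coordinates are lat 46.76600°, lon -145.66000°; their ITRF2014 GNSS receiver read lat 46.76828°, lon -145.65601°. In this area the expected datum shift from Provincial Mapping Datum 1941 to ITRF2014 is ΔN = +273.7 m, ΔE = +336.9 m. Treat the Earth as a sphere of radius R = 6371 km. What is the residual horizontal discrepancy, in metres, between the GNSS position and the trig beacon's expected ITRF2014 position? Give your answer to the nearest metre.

39 m

Observed coordinate differences: Δφ = +0.00228°, Δλ = +0.00399°.
Converting to metres (1° lat = 111195 m, cos φ = 0.684980): observed ΔN = 253.5 m, observed ΔE = 303.9 m.
Subtracting the expected shift leaves a residual of 253.5 − (273.7) = -20.2 m north and 303.9 − (336.9) = -33.0 m east.
Residual distance = √((-20.2)² + (-33.0)²) = 38.7 m.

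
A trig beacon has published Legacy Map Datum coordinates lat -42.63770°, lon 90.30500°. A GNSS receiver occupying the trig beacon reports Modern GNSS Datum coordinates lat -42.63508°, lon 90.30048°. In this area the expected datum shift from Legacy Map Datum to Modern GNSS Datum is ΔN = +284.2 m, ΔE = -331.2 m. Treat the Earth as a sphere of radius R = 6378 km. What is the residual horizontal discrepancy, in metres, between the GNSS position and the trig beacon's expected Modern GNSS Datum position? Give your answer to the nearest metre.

Observed coordinate differences: Δφ = +0.00262°, Δλ = -0.00452°.
Converting to metres (1° lat = 111317 m, cos φ = 0.735652): observed ΔN = 291.7 m, observed ΔE = -370.1 m.
Subtracting the expected shift leaves a residual of 291.7 − (284.2) = 7.5 m north and -370.1 − (-331.2) = -38.9 m east.
Residual distance = √(7.5² + (-38.9)²) = 39.7 m.

40 m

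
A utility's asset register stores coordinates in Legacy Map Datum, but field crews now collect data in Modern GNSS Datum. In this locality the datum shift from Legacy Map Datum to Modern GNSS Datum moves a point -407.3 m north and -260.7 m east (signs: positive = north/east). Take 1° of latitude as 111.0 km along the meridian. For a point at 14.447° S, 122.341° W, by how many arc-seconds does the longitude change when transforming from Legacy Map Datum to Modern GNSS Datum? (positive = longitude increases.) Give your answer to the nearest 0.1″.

At latitude -14.447°, cos φ = 0.968379.
1° of longitude at this latitude = 111.0 × cos φ = 107.49 km, so Δλ = -260.7 / 107490.1 = -0.0024253° = -8.731″.

Δλ = -8.7″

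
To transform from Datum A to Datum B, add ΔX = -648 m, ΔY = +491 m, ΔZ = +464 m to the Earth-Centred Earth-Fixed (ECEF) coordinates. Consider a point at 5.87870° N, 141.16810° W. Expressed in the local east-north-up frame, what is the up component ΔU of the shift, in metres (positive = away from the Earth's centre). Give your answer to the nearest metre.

The local up (radial) axis is (cos φ cos λ, cos φ sin λ, sin φ), giving ΔU = 502.130 − 306.256 + 47.524 = 243.40 m.

ΔU = 243 m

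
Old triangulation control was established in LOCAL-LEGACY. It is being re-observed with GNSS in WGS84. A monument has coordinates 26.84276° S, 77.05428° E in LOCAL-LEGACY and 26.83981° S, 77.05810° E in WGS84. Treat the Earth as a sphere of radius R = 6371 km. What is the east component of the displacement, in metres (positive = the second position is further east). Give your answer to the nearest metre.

Δφ = -26.83981° − -26.84276° = +0.00295°; Δλ = 77.05810° − 77.05428° = +0.00382°.
1° along a meridian = πR/180 = 111195 m.
ΔN = Δφ × 111195 = 328.0 m; ΔE = Δλ × 111195 × cos(-26.84276°) = +0.00382 × 111195 × 0.892249 = 379.0 m.

ΔE = 379 m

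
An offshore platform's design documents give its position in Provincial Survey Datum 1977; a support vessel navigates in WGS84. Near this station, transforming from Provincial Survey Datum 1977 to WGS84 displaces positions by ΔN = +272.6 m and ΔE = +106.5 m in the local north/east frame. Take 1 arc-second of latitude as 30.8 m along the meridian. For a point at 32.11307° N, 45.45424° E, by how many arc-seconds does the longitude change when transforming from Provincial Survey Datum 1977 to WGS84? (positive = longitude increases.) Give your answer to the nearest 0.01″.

At latitude 32.11307°, cos φ = 0.847001.
1″ of longitude at this latitude = 30.80 × cos φ = 26.0876 m, so Δλ = 106.5 / 26.0876 = 4.082″.

Δλ = 4.08″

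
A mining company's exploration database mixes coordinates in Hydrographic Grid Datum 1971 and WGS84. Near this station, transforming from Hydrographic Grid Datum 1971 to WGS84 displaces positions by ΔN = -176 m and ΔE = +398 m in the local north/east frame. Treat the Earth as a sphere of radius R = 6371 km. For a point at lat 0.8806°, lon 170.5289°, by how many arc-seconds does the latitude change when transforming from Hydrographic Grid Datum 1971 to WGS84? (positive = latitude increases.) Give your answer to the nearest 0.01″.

Δφ = -5.70″

On a sphere of radius R, 1 rad of latitude = R, so Δφ = ΔN / R = -176.0 / 6371000 = -2.7625e-05 rad = -5.698″.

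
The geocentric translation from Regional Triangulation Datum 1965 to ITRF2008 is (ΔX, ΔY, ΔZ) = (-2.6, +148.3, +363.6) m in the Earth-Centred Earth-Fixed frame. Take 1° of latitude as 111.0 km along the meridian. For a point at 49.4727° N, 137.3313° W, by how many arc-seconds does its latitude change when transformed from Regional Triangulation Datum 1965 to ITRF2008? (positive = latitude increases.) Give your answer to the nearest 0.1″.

Δφ = 10.1″

sin φ = 0.760096, cos φ = 0.649810, sin λ = -0.677758, cos λ = -0.735285.
North component: ΔN = −sin φ cos λ·ΔX − sin φ sin λ·ΔY + cos φ·ΔZ = −(0.760096)(-0.735285)(-2.6) − (0.760096)(-0.677758)(148.3) + (0.649810)(363.6) = 311.22 m.
1° of latitude spans 111000 m, so Δφ = 311.22 / 111000 × 3600 = 10.094″.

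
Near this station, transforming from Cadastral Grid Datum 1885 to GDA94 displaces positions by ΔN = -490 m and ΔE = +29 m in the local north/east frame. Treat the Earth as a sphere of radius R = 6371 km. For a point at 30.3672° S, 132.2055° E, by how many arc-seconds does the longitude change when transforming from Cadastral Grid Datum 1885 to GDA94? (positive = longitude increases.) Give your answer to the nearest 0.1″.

Δλ = 1.1″

At latitude -30.3672°, cos φ = 0.862803.
One radian of longitude at latitude φ spans R cos φ, so Δλ = ΔE / (R cos φ) = 29.0 / (6371000 × 0.862803) = 5.2757e-06 rad = 1.088″.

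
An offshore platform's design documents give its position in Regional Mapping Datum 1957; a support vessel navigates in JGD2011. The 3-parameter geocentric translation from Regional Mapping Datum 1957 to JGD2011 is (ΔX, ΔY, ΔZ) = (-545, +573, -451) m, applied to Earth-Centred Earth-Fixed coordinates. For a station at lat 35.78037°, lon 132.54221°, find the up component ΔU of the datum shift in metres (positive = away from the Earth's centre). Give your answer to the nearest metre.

ΔU = 378 m

The local up (radial) axis is (cos φ cos λ, cos φ sin λ, sin φ), giving ΔU = 298.945 + 342.495 − 263.691 = 377.75 m.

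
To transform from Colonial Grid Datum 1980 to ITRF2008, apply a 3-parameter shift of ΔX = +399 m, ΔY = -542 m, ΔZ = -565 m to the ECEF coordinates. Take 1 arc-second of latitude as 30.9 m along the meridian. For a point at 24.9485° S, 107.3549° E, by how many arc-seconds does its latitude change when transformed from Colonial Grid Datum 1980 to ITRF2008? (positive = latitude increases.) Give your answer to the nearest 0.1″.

sin φ = -0.421803, cos φ = 0.906687, sin λ = 0.954475, cos λ = -0.298290.
North component: ΔN = −sin φ cos λ·ΔX − sin φ sin λ·ΔY + cos φ·ΔZ = −(-0.421803)(-0.298290)(399) − (-0.421803)(0.954475)(-542) + (0.906687)(-565) = -780.69 m.
1° of latitude spans 3600 × 30.90 = 111240 m, so Δφ = -780.69 / 111240 × 3600 = -25.265″.

Δφ = -25.3″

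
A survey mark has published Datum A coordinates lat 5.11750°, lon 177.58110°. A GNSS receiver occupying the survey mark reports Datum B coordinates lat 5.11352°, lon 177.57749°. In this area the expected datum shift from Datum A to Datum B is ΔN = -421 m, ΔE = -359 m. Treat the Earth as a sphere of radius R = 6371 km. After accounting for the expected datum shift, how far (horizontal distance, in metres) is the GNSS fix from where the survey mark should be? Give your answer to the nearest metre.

Observed coordinate differences: Δφ = -0.00398°, Δλ = -0.00361°.
Converting to metres (1° lat = 111195 m, cos φ = 0.996014): observed ΔN = -442.6 m, observed ΔE = -399.8 m.
Subtracting the expected shift leaves a residual of -442.6 − (-421) = -21.6 m north and -399.8 − (-359) = -40.8 m east.
Residual distance = √((-21.6)² + (-40.8)²) = 46.2 m.

46 m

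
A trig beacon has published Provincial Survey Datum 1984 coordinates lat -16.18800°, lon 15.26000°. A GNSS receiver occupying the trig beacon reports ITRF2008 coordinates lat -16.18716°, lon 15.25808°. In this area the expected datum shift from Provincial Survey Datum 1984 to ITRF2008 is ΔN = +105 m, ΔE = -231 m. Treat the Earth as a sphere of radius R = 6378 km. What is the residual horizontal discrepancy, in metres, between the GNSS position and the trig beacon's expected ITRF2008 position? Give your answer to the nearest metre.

28 m

Observed coordinate differences: Δφ = +0.00084°, Δλ = -0.00192°.
Converting to metres (1° lat = 111317 m, cos φ = 0.960352): observed ΔN = 93.5 m, observed ΔE = -205.3 m.
Subtracting the expected shift leaves a residual of 93.5 − (105) = -11.5 m north and -205.3 − (-231) = 25.7 m east.
Residual distance = √((-11.5)² + 25.7²) = 28.2 m.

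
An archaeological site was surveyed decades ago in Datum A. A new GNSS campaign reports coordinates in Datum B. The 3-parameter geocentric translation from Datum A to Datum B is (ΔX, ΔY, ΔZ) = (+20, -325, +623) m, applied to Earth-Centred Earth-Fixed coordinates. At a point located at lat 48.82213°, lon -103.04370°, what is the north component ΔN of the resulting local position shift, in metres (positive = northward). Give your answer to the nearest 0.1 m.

ΔN = 175.3 m

The local north axis is (−sin φ cos λ, −sin φ sin λ, cos φ), giving ΔN = 3.397 − 238.306 + 410.182 = 175.27 m.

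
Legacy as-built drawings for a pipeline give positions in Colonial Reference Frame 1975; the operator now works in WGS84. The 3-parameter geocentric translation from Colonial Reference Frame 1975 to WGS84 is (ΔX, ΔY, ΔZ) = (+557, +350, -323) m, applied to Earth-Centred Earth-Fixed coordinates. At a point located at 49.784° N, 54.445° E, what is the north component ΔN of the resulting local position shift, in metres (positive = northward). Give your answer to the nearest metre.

ΔN = -673 m

The local north axis is (−sin φ cos λ, −sin φ sin λ, cos φ), giving ΔN = -247.325 − 217.436 − 208.552 = -673.31 m.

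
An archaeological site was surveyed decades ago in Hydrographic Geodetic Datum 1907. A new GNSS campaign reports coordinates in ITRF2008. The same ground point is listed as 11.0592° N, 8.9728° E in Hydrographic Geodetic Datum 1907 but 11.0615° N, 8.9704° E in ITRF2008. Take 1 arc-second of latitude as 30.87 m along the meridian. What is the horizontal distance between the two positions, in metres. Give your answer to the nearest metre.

Δφ = 11.0615° − 11.0592° = +0.0023°; Δλ = 8.9704° − 8.9728° = -0.0024°.
1° of latitude = 3600 × 30.87 = 111132 m.
ΔN = Δφ × 111132 = 255.6 m; ΔE = Δλ × 111132 × cos(11.0592°) = -0.0024 × 111132 × 0.981430 = -261.8 m.
Distance = √(ΔE² + ΔN²) = √((-261.8)² + 255.6²) = 365.9 m.

366 m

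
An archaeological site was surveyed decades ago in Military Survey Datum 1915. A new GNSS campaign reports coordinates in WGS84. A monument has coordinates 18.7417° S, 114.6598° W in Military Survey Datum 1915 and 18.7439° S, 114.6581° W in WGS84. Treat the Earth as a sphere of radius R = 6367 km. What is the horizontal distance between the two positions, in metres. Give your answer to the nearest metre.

303 m

Δφ = -18.7439° − -18.7417° = -0.0022°; Δλ = -114.6581° − -114.6598° = +0.0017°.
1° along a meridian = πR/180 = 111125 m.
ΔN = Δφ × 111125 = -244.5 m; ΔE = Δλ × 111125 × cos(-18.7417°) = +0.0017 × 111125 × 0.946977 = 178.9 m.
Distance = √(ΔE² + ΔN²) = √(178.9² + (-244.5)²) = 302.9 m.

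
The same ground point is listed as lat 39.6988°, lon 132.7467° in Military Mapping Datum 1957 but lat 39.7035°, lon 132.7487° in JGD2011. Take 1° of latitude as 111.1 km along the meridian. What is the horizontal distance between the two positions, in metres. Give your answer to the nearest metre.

549 m

Δφ = 39.7035° − 39.6988° = +0.0047°; Δλ = 132.7487° − 132.7467° = +0.0020°.
ΔN = Δφ × 111100 = 522.2 m; ΔE = Δλ × 111100 × cos(39.6988°) = +0.0020 × 111100 × 0.769413 = 171.0 m.
Distance = √(ΔE² + ΔN²) = √(171.0² + 522.2²) = 549.4 m.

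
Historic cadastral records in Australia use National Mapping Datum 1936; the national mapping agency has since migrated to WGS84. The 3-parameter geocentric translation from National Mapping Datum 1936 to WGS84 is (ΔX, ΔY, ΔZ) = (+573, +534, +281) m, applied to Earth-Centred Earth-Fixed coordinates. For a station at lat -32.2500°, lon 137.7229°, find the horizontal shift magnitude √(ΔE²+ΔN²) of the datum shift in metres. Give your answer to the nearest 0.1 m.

806.6 m

The local east axis at (φ, λ) is (−sin λ, cos λ, 0), so ΔE = −sin(137.7229°)·573 + cos(137.7229°)·534 = -780.57 m.
The local north axis is (−sin φ cos λ, −sin φ sin λ, cos φ), giving ΔN = -226.233 + 191.691 + 237.650 = 203.11 m.
Horizontal magnitude = √(ΔE² + ΔN²) = √((-780.57)² + 203.11²) = 806.57 m.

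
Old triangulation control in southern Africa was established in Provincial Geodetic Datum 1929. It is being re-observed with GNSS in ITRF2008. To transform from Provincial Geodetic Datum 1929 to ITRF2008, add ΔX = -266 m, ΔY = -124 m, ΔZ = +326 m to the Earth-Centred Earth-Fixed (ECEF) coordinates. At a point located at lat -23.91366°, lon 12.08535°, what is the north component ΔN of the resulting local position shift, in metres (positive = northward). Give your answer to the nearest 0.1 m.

ΔN = 182.1 m

The local north axis is (−sin φ cos λ, −sin φ sin λ, cos φ), giving ΔN = -105.436 − 10.524 + 298.015 = 182.06 m.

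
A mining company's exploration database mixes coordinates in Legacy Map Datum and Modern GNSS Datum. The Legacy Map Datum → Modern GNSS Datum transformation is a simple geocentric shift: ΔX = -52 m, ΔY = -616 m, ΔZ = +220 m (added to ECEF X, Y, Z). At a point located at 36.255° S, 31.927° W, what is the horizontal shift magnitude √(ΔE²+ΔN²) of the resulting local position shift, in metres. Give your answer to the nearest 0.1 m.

At φ = -36.255°, λ = -31.927°: sin φ = -0.591380, cos φ = 0.806393, sin λ = -0.528838, cos λ = 0.848723.
ΔE = −sin λ·ΔX + cos λ·ΔY = −(-0.528838)·(-52) + (0.848723)·(-616) = -550.31 m.
ΔN = −sin φ cos λ·ΔX − sin φ sin λ·ΔY + cos φ·ΔZ = −(-0.591380)(0.848723)(-52) − (-0.591380)(-0.528838)(-616) + (0.806393)(220) = 343.96 m.
Horizontal magnitude = √(ΔE² + ΔN²) = √((-550.31)² + 343.96²) = 648.96 m.

649.0 m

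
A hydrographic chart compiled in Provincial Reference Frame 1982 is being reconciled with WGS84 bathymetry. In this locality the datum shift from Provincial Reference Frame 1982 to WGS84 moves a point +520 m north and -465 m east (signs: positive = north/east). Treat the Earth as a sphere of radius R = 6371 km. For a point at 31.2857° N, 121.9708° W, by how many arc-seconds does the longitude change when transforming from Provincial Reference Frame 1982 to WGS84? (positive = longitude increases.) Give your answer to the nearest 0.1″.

Δλ = -17.6″

At latitude 31.2857°, cos φ = 0.854588.
One radian of longitude at latitude φ spans R cos φ, so Δλ = ΔE / (R cos φ) = -465.0 / (6371000 × 0.854588) = -8.5406e-05 rad = -17.616″.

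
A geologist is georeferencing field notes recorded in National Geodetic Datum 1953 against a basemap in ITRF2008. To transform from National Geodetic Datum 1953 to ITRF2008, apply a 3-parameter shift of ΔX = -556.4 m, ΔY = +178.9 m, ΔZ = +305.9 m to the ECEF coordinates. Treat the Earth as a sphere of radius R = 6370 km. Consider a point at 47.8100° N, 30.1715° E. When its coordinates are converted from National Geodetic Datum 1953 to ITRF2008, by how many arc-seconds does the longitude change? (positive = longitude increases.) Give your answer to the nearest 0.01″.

Δλ = 20.94″

sin φ = 0.740922, cos φ = 0.671591, sin λ = 0.502590, cos λ = 0.864525.
East component: ΔE = −sin λ·ΔX + cos λ·ΔY = −(0.502590)(-556.4) + (0.864525)(178.9) = 434.30 m.
1° of latitude spans πR/180 = 111177 m; at latitude φ, 1° of longitude spans that × cos φ = 74665.8 m, so Δλ = 434.30 / 74665.8 × 3600 = 20.940″.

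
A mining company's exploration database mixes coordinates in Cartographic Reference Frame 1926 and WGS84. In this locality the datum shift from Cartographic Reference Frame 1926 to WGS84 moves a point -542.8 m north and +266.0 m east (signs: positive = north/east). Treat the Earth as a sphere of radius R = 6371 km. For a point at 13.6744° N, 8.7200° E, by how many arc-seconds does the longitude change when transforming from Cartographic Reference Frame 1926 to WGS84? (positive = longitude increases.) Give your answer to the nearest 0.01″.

Δλ = 8.86″

At latitude 13.6744°, cos φ = 0.971655.
One radian of longitude at latitude φ spans R cos φ, so Δλ = ΔE / (R cos φ) = 266.0 / (6371000 × 0.971655) = 4.2970e-05 rad = 8.863″.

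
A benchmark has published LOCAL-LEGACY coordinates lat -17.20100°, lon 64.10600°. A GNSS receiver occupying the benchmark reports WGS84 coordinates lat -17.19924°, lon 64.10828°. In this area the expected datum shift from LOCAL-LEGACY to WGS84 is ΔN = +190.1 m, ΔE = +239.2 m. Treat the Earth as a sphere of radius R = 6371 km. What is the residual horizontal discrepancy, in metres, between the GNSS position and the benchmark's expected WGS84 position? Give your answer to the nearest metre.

Observed coordinate differences: Δφ = +0.00176°, Δλ = +0.00228°.
Converting to metres (1° lat = 111195 m, cos φ = 0.955273): observed ΔN = 195.7 m, observed ΔE = 242.2 m.
Subtracting the expected shift leaves a residual of 195.7 − (190.1) = 5.6 m north and 242.2 − (239.2) = 3.0 m east.
Residual distance = √(5.6² + 3.0²) = 6.3 m.

6 m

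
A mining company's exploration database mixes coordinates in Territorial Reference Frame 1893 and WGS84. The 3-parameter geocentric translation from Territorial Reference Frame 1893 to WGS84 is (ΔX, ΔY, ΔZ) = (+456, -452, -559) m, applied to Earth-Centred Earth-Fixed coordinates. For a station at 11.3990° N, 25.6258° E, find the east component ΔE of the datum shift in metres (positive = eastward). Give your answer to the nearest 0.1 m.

At φ = 11.3990°, λ = 25.6258°: sin φ = 0.197640, cos φ = 0.980275, sin λ = 0.432492, cos λ = 0.901638.
ΔE = −sin λ·ΔX + cos λ·ΔY = −(0.432492)·(456) + (0.901638)·(-452) = -604.76 m.

ΔE = -604.8 m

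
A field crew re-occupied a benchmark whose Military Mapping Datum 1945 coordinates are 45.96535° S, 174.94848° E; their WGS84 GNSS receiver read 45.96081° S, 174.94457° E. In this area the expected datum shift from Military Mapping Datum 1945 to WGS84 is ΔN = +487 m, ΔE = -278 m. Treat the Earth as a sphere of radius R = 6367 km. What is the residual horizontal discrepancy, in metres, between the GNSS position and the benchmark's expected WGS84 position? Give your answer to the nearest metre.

Observed coordinate differences: Δφ = +0.00454°, Δλ = -0.00391°.
Converting to metres (1° lat = 111125 m, cos φ = 0.695093): observed ΔN = 504.5 m, observed ΔE = -302.0 m.
Subtracting the expected shift leaves a residual of 504.5 − (487) = 17.5 m north and -302.0 − (-278) = -24.0 m east.
Residual distance = √(17.5² + (-24.0)²) = 29.7 m.

30 m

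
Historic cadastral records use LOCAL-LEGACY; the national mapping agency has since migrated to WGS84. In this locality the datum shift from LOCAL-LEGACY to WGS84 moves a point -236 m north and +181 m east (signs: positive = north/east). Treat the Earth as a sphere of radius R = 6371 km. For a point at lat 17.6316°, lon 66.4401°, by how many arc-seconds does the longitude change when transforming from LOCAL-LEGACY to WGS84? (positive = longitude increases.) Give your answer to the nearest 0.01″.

Δλ = 6.15″

At latitude 17.6316°, cos φ = 0.953024.
One radian of longitude at latitude φ spans R cos φ, so Δλ = ΔE / (R cos φ) = 181.0 / (6371000 × 0.953024) = 2.9810e-05 rad = 6.149″.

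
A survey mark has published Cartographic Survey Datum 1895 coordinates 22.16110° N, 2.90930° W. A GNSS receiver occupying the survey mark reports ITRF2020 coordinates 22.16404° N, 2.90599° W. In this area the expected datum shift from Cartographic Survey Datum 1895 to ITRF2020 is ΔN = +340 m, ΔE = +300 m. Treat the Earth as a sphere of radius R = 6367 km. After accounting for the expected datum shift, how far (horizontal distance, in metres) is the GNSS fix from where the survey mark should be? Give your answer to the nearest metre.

43 m

Observed coordinate differences: Δφ = +0.00294°, Δλ = +0.00331°.
Converting to metres (1° lat = 111125 m, cos φ = 0.926127): observed ΔN = 326.7 m, observed ΔE = 340.7 m.
Subtracting the expected shift leaves a residual of 326.7 − (340) = -13.3 m north and 340.7 − (300) = 40.7 m east.
Residual distance = √((-13.3)² + 40.7²) = 42.8 m.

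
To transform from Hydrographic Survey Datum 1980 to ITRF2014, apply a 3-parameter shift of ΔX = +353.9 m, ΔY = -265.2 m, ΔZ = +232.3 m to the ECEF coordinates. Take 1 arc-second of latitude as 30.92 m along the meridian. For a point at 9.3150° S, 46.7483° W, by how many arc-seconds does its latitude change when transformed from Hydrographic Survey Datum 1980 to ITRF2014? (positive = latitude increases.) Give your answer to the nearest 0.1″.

sin φ = -0.161862, cos φ = 0.986813, sin λ = -0.728351, cos λ = 0.685205.
North component: ΔN = −sin φ cos λ·ΔX − sin φ sin λ·ΔY + cos φ·ΔZ = −(-0.161862)(0.685205)(353.9) − (-0.161862)(-0.728351)(-265.2) + (0.986813)(232.3) = 299.75 m.
1° of latitude spans 3600 × 30.92 = 111312 m, so Δφ = 299.75 / 111312 × 3600 = 9.694″.

Δφ = 9.7″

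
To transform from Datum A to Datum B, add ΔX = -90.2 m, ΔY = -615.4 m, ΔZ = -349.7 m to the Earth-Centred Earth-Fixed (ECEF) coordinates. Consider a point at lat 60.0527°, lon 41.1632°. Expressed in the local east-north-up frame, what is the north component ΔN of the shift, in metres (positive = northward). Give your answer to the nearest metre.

At φ = 60.0527°, λ = 41.1632°: sin φ = 0.866485, cos φ = 0.499203, sin λ = 0.658206, cos λ = 0.752838.
ΔN = −sin φ cos λ·ΔX − sin φ sin λ·ΔY + cos φ·ΔZ = −(0.866485)(0.752838)(-90.2) − (0.866485)(0.658206)(-615.4) + (0.499203)(-349.7) = 235.25 m.

ΔN = 235 m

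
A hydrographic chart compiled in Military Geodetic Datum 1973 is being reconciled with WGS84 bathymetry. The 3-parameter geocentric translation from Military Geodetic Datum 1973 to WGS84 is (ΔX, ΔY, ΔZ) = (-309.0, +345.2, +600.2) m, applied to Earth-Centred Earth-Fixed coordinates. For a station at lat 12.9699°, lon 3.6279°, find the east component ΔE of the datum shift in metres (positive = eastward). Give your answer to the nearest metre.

The local east axis at (φ, λ) is (−sin λ, cos λ, 0), so ΔE = −sin(3.6279°)·(-309.0) + cos(3.6279°)·345.2 = 364.06 m.

ΔE = 364 m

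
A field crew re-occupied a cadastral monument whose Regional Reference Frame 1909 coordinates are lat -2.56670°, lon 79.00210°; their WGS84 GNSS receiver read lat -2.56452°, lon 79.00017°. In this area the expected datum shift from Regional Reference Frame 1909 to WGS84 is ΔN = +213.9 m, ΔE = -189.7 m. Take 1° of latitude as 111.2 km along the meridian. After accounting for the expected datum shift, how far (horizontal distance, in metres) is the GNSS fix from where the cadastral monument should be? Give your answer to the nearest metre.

38 m

Observed coordinate differences: Δφ = +0.00218°, Δλ = -0.00193°.
Converting to metres (1° lat = 111200 m, cos φ = 0.998997): observed ΔN = 242.4 m, observed ΔE = -214.4 m.
Subtracting the expected shift leaves a residual of 242.4 − (213.9) = 28.5 m north and -214.4 − (-189.7) = -24.7 m east.
Residual distance = √(28.5² + (-24.7)²) = 37.7 m.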